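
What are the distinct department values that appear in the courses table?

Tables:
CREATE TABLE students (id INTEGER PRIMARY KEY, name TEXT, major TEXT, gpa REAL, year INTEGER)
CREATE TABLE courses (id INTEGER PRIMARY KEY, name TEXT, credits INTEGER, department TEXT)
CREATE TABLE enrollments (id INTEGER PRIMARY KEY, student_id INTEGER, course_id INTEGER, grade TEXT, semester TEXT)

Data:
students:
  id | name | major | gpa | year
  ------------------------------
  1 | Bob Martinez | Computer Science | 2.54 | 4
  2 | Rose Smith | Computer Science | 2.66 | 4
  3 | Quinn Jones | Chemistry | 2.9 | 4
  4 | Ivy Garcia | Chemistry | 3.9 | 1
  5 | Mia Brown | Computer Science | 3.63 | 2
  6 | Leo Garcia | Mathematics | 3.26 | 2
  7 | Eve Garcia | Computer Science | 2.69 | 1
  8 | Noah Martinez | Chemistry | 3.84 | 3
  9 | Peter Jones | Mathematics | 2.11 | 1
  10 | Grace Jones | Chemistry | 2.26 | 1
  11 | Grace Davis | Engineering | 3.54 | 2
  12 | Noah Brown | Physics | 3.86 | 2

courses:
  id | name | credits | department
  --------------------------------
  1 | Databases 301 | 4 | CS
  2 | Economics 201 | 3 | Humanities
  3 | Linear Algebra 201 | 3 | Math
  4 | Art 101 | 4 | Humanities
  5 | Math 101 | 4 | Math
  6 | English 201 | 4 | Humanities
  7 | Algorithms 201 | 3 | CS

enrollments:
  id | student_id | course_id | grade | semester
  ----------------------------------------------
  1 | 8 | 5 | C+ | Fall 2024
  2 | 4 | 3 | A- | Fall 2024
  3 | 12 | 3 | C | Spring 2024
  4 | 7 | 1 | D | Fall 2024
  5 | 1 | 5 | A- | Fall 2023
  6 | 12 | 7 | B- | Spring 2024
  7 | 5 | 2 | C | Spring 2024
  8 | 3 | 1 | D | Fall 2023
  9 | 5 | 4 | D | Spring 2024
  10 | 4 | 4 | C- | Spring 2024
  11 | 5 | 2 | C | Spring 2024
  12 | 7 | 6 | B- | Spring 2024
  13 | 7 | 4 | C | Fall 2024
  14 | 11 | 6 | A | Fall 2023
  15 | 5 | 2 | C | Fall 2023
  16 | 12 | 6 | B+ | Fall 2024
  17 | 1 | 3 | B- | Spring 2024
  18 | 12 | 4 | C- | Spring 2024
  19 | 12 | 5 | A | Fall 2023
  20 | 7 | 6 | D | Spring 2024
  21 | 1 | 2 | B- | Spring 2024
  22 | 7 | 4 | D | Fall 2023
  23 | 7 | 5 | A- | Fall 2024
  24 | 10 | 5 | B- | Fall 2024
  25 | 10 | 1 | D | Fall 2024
SELECT DISTINCT department FROM courses

Execution result:
department
CS
Humanities
Math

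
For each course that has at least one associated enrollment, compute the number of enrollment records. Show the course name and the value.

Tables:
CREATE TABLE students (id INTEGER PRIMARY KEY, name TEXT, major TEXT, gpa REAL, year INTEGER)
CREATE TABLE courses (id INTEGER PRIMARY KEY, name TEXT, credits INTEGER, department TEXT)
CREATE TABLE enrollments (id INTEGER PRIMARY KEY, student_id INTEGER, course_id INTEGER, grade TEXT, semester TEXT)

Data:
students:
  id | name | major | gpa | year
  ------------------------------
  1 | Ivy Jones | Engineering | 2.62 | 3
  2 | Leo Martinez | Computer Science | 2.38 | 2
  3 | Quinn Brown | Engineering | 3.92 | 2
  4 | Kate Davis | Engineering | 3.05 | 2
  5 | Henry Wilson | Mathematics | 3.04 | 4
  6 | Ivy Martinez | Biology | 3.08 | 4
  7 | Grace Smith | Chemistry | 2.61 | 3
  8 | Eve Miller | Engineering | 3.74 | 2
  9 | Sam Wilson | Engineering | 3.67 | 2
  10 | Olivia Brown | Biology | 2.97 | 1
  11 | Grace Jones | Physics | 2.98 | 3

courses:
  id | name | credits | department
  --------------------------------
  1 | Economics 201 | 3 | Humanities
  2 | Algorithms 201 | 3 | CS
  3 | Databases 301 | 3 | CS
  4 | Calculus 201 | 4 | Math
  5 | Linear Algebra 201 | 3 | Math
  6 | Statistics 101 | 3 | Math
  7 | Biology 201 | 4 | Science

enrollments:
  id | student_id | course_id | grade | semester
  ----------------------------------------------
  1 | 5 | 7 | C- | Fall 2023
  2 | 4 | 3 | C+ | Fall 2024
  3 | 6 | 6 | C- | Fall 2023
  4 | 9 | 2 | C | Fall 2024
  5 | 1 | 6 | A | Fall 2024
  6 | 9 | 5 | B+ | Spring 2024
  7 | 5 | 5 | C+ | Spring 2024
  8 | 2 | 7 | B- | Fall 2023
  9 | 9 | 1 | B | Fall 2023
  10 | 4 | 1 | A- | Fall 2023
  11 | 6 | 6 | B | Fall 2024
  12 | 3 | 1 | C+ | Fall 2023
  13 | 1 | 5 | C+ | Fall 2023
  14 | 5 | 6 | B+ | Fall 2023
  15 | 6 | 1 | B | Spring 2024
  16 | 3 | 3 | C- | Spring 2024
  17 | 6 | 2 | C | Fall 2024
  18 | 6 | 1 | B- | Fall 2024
SELECT p.name, COUNT(*) AS n FROM enrollments c JOIN courses p ON c.course_id = p.id GROUP BY p.id, p.name

Execution result:
name | n
Economics 201 | 5
Algorithms 201 | 2
Databases 301 | 2
Linear Algebra 201 | 3
Statistics 101 | 4
Biology 201 | 2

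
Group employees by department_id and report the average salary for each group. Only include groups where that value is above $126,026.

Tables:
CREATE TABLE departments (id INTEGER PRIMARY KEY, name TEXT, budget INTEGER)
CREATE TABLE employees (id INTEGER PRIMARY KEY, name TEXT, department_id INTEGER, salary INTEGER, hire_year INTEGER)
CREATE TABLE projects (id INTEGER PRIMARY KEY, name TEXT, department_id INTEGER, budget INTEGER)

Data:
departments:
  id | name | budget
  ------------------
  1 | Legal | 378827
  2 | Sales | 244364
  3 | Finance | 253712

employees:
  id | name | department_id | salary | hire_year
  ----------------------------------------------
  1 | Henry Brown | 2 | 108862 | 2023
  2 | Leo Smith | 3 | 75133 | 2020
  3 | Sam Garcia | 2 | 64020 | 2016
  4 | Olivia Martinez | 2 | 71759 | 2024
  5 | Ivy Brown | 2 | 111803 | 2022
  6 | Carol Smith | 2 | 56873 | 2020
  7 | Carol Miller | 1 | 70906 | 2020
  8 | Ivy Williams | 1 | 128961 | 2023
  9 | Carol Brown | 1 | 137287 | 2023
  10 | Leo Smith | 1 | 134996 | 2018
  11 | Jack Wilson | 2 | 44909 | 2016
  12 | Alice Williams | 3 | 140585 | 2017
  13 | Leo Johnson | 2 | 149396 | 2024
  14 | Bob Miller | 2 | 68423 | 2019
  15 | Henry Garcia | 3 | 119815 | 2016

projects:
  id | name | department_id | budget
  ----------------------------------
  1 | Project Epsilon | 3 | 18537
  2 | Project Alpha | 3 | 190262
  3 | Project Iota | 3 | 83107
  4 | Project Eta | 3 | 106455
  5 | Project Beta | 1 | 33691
SELECT department_id, AVG(salary) AS avg_salary FROM employees GROUP BY department_id HAVING AVG(salary) > 126026

Execution result:
(no rows)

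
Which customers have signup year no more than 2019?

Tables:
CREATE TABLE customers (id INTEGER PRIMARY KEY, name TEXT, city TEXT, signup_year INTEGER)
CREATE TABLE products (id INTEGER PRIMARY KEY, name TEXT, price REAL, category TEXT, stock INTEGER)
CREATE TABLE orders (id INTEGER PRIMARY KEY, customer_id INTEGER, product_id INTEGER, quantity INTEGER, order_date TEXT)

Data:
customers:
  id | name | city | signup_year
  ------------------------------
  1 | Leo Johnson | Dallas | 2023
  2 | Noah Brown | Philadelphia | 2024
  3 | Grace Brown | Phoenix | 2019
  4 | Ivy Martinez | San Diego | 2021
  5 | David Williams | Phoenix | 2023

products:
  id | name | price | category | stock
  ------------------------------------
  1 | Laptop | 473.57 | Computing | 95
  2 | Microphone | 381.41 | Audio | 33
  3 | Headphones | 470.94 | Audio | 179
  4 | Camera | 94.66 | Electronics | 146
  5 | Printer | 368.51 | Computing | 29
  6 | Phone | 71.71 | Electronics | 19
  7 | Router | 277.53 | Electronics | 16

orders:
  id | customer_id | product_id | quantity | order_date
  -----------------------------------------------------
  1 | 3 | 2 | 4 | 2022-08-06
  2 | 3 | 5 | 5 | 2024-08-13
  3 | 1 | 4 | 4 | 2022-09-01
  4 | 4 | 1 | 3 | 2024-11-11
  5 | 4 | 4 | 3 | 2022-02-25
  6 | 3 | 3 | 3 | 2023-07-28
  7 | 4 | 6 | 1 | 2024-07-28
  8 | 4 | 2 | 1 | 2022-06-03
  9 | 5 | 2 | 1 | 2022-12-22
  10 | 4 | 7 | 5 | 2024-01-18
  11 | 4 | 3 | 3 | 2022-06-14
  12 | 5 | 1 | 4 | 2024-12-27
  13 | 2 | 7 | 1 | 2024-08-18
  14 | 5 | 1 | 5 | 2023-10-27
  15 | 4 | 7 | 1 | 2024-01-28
SELECT name, signup_year FROM customers WHERE signup_year <= 2019

Execution result:
name | signup_year
Grace Brown | 2019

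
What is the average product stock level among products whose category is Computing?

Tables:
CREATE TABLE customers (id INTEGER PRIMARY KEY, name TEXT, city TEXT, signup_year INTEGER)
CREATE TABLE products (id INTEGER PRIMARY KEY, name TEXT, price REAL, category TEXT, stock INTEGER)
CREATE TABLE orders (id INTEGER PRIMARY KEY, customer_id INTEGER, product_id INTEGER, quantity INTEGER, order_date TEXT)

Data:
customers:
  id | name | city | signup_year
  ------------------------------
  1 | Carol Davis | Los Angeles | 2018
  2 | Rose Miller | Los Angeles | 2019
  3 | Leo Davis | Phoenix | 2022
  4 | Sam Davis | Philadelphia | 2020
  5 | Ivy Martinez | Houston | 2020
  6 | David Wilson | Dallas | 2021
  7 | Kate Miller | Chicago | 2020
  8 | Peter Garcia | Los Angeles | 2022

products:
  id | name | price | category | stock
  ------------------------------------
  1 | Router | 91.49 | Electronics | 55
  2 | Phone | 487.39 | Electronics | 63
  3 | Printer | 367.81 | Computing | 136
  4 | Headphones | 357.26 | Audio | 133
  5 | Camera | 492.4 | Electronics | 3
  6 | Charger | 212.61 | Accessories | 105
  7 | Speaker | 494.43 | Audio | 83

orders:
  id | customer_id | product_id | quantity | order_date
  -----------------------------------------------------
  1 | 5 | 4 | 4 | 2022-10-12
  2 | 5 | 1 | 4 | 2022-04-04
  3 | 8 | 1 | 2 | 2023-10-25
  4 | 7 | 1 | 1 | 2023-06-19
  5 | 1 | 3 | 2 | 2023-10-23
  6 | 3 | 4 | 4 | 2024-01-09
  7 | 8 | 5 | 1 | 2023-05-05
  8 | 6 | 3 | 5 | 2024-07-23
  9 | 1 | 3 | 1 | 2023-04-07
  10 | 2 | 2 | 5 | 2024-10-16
SELECT AVG(stock) FROM products WHERE category = 'Computing'

Execution result:
136.00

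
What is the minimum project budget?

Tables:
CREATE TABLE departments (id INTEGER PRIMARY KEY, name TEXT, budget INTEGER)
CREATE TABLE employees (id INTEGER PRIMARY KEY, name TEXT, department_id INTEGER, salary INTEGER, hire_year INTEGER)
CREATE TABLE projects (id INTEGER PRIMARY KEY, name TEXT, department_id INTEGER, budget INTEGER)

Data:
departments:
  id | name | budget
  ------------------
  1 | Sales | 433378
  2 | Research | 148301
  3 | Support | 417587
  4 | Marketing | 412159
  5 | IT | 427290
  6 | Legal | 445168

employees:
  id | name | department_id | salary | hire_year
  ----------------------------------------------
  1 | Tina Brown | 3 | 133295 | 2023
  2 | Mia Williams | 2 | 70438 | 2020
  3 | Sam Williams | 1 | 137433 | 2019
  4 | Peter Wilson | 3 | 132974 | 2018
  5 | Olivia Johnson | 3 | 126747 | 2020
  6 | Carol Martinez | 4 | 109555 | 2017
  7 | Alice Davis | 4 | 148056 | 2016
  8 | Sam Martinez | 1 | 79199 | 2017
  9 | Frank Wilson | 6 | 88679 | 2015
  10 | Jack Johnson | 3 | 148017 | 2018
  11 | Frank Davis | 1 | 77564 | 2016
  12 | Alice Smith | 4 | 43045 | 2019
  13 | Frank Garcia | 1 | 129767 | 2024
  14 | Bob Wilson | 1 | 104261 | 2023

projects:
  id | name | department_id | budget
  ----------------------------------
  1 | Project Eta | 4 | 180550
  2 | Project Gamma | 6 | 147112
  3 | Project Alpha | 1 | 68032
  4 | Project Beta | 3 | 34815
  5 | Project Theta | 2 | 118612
SELECT MIN(budget) FROM projects

Execution result:
34815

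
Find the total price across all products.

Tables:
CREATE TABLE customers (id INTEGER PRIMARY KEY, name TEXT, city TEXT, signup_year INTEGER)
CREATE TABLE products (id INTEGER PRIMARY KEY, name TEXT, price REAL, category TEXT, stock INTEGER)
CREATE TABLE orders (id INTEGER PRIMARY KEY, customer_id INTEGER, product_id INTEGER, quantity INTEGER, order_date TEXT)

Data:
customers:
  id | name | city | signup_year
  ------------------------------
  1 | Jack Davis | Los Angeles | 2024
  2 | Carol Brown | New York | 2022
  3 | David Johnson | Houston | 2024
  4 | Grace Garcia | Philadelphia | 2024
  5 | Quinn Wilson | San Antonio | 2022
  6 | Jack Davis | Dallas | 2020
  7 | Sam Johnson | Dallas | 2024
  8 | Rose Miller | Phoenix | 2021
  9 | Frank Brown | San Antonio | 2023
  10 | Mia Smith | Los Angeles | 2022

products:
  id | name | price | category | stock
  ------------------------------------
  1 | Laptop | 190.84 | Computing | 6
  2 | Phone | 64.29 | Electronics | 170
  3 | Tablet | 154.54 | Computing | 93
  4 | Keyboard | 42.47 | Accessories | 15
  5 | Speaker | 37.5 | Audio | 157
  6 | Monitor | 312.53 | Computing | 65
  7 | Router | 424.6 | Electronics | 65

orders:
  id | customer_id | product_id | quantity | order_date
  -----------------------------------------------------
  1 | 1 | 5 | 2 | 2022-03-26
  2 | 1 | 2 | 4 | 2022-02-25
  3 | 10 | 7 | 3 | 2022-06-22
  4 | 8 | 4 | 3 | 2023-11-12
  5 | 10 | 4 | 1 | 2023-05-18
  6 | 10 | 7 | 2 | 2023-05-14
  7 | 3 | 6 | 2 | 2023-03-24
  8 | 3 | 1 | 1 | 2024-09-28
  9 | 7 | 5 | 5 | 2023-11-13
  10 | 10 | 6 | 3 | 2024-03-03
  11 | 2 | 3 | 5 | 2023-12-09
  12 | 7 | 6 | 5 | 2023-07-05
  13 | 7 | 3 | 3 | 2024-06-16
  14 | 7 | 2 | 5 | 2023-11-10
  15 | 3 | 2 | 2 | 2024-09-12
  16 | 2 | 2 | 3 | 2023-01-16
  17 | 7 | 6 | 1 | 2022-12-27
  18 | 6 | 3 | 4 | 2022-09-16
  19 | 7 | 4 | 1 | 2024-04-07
SELECT SUM(price) FROM products

Execution result:
1226.77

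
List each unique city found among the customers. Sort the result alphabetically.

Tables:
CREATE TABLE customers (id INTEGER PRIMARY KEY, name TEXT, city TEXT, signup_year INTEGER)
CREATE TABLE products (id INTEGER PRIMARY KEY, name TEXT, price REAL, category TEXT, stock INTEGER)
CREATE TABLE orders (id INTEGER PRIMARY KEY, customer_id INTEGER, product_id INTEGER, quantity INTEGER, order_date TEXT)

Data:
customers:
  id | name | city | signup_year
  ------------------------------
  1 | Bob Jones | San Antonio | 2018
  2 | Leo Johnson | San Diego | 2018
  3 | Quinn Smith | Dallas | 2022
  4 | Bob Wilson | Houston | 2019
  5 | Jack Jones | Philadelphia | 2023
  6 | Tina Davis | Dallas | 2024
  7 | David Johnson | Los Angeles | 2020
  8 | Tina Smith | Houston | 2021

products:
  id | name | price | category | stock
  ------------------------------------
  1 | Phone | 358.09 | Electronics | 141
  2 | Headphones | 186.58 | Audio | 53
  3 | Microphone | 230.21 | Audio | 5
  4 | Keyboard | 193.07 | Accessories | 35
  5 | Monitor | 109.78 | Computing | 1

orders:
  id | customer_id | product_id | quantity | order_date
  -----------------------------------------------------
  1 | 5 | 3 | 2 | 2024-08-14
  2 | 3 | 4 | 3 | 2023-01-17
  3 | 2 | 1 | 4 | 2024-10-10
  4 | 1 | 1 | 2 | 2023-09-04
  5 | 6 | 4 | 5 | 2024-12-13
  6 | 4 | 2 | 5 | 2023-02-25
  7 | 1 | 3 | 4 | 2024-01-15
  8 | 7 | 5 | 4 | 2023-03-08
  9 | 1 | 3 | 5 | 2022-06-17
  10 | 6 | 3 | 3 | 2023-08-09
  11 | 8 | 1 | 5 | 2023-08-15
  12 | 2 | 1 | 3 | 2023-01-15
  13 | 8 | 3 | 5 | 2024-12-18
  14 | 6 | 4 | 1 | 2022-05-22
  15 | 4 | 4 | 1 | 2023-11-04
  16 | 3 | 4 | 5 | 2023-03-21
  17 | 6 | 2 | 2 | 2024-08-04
SELECT DISTINCT city FROM customers ORDER BY city

Execution result:
city
Dallas
Houston
Los Angeles
Philadelphia
San Antonio
San Diego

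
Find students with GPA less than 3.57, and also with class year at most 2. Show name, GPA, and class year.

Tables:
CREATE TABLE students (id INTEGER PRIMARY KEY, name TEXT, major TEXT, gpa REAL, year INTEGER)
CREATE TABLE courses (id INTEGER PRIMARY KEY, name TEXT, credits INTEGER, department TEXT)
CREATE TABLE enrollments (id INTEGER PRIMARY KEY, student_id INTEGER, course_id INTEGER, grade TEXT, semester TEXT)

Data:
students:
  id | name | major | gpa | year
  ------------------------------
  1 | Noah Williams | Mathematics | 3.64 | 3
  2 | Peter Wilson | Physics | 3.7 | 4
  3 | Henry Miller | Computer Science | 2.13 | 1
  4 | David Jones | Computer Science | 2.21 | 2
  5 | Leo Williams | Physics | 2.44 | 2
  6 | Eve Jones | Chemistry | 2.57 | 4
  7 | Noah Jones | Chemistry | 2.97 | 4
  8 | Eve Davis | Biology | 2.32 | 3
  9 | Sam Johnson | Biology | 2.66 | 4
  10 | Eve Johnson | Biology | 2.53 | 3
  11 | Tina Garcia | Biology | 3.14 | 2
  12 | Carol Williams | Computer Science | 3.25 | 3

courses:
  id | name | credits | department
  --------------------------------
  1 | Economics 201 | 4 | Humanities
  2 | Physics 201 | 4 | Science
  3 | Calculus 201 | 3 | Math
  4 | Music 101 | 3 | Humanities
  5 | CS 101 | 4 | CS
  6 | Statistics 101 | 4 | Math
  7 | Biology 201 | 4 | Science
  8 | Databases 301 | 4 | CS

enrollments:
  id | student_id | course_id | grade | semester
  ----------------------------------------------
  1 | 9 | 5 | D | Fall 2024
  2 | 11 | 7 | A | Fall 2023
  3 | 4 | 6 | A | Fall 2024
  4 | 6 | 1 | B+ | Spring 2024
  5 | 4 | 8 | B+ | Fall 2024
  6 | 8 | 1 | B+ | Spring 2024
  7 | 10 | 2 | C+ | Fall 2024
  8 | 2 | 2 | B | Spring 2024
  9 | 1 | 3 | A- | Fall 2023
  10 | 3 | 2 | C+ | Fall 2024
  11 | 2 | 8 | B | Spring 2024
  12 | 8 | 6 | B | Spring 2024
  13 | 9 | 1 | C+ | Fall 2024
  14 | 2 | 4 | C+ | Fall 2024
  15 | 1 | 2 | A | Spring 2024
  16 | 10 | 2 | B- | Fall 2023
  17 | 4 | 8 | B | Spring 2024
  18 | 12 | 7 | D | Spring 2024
SELECT name, gpa, year FROM students WHERE gpa < 3.57 AND year <= 2

Execution result:
name | gpa | year
Henry Miller | 2.13 | 1
David Jones | 2.21 | 2
Leo Williams | 2.44 | 2
Tina Garcia | 3.14 | 2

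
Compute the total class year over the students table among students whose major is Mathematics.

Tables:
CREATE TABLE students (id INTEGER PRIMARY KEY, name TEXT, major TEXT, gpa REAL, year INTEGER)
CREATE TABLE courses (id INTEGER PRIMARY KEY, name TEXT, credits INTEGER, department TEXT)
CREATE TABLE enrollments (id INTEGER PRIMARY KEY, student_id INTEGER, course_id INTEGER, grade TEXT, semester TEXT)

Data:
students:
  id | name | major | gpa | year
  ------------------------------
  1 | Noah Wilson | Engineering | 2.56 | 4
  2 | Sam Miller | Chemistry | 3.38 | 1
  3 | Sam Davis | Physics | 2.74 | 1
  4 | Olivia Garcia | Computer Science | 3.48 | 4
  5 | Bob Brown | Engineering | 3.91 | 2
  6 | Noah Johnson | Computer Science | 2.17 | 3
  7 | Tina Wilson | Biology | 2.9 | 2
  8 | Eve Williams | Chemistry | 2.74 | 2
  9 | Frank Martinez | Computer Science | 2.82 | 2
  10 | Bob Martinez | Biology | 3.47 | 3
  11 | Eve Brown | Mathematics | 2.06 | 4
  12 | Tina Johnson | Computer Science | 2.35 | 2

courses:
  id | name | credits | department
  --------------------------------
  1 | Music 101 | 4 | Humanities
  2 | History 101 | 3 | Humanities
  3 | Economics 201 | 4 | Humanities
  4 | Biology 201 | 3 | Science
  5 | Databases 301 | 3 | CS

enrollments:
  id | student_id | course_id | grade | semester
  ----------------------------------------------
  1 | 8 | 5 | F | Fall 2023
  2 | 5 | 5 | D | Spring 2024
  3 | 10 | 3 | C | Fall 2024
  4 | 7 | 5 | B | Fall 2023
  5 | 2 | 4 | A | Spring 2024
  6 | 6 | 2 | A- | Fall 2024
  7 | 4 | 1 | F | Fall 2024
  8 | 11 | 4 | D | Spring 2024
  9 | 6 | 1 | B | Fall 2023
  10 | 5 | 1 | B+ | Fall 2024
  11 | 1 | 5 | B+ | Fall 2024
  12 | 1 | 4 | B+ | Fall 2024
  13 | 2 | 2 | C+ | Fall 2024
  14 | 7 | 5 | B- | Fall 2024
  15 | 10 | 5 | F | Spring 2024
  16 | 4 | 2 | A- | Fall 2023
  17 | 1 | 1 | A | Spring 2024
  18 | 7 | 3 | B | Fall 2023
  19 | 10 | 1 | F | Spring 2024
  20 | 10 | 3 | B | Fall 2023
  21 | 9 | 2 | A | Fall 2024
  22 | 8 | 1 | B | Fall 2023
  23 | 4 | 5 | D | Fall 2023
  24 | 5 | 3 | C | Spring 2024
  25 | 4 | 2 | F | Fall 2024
SELECT SUM(year) FROM students WHERE major = 'Mathematics'

Execution result:
4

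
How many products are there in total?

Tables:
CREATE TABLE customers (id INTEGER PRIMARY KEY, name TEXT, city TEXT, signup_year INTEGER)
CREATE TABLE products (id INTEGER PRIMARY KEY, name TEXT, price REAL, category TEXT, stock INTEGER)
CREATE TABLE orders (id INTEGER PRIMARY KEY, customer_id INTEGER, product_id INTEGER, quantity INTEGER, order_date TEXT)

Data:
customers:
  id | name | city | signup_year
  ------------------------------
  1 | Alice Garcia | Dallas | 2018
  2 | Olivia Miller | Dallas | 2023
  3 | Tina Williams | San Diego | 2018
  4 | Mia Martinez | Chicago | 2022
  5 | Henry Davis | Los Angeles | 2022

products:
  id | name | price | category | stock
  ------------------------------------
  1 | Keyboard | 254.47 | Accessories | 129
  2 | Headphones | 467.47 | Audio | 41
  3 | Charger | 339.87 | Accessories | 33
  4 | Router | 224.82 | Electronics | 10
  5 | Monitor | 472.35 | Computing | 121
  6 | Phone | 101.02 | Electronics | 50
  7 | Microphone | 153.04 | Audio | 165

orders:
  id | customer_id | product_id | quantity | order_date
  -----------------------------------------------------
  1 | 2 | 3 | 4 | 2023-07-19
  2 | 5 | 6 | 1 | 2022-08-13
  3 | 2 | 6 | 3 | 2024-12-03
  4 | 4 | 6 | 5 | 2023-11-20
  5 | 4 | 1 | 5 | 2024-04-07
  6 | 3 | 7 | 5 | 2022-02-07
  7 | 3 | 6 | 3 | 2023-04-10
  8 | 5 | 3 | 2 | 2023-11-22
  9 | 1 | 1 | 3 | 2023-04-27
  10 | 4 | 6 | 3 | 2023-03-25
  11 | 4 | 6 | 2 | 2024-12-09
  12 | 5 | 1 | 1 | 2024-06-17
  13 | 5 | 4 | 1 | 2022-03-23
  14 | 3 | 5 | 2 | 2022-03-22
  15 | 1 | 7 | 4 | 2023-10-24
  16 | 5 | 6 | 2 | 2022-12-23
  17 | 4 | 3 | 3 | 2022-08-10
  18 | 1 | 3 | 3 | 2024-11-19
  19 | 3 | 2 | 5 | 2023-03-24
SELECT COUNT(*) FROM products

Execution result:
7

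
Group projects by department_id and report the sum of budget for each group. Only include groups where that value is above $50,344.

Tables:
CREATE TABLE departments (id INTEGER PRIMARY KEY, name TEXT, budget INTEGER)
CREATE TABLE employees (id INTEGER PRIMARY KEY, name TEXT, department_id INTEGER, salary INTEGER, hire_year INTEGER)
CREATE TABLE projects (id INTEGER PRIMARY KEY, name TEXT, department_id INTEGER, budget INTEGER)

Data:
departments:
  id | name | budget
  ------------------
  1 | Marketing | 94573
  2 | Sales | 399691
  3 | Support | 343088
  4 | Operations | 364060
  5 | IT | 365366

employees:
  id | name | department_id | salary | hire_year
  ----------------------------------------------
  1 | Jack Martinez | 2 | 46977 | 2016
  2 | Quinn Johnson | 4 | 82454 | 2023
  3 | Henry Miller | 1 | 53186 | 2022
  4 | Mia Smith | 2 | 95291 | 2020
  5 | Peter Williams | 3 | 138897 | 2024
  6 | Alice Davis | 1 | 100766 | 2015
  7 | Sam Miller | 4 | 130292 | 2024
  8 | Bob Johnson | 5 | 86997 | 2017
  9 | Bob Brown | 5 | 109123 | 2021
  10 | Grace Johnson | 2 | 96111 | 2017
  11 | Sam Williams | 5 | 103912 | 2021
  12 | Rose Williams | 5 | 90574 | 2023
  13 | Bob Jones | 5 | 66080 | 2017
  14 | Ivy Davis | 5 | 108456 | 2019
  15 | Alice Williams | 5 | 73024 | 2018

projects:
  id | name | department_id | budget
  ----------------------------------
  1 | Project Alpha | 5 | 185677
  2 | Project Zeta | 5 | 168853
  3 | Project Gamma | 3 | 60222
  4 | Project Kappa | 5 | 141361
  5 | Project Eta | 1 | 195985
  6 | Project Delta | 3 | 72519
SELECT department_id, SUM(budget) AS sum_budget FROM projects GROUP BY department_id HAVING SUM(budget) > 50344

Execution result:
department_id | sum_budget
1 | 195985
3 | 132741
5 | 495891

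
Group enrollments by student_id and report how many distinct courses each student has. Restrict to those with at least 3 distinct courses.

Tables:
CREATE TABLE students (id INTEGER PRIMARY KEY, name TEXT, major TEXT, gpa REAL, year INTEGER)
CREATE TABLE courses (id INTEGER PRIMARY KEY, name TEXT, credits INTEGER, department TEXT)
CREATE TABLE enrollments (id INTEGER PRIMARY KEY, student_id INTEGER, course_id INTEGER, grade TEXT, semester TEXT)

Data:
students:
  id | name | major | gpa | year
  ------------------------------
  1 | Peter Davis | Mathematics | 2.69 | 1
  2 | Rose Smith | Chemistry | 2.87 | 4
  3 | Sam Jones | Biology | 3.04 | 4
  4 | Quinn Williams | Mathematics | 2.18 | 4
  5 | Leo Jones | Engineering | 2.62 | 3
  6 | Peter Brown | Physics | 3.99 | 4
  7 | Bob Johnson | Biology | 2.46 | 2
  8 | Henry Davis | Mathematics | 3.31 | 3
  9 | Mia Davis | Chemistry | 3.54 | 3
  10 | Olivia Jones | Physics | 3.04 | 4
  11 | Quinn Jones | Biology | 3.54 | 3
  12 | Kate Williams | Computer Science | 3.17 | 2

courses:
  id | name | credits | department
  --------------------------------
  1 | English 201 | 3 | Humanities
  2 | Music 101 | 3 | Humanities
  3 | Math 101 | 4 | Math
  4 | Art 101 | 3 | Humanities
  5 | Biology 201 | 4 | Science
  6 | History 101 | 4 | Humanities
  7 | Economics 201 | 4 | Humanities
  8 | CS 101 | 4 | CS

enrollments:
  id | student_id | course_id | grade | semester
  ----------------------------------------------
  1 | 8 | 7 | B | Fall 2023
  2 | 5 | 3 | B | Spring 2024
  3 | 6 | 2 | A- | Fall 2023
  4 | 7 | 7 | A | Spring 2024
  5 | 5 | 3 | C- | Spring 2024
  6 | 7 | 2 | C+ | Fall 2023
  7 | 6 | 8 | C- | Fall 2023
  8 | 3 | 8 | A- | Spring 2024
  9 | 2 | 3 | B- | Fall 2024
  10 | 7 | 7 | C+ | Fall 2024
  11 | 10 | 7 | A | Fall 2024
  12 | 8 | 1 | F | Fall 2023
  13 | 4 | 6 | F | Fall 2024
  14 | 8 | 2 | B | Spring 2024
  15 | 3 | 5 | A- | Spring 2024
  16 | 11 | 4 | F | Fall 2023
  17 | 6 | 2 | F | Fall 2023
SELECT student_id, COUNT(DISTINCT course_id) AS distinct_course_count FROM enrollments GROUP BY student_id HAVING COUNT(DISTINCT course_id) >= 3

Execution result:
student_id | distinct_course_count
8 | 3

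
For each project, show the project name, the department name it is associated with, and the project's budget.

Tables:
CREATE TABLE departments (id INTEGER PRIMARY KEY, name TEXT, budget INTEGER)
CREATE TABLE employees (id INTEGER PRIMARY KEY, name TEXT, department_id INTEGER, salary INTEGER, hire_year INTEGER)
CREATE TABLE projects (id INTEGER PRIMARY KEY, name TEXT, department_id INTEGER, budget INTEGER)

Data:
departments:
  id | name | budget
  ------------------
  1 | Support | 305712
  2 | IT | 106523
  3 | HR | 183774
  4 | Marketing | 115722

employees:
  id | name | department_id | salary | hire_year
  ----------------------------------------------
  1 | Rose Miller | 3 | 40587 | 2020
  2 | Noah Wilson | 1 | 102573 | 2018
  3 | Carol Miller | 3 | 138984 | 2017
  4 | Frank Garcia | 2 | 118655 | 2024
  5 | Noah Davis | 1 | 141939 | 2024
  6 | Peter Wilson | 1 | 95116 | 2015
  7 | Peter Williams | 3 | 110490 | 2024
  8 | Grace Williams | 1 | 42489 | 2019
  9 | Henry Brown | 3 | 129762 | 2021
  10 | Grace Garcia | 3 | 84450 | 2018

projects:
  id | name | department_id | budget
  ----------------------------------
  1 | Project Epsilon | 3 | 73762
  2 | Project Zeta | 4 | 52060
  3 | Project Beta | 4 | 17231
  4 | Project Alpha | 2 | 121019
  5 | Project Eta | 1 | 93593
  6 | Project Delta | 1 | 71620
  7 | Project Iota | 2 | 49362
SELECT c.name, p.name AS department, c.budget FROM projects c JOIN departments p ON c.department_id = p.id

Execution result:
name | department | budget
Project Epsilon | HR | 73762
Project Zeta | Marketing | 52060
Project Beta | Marketing | 17231
Project Alpha | IT | 121019
Project Eta | Support | 93593
Project Delta | Support | 71620
Project Iota | IT | 49362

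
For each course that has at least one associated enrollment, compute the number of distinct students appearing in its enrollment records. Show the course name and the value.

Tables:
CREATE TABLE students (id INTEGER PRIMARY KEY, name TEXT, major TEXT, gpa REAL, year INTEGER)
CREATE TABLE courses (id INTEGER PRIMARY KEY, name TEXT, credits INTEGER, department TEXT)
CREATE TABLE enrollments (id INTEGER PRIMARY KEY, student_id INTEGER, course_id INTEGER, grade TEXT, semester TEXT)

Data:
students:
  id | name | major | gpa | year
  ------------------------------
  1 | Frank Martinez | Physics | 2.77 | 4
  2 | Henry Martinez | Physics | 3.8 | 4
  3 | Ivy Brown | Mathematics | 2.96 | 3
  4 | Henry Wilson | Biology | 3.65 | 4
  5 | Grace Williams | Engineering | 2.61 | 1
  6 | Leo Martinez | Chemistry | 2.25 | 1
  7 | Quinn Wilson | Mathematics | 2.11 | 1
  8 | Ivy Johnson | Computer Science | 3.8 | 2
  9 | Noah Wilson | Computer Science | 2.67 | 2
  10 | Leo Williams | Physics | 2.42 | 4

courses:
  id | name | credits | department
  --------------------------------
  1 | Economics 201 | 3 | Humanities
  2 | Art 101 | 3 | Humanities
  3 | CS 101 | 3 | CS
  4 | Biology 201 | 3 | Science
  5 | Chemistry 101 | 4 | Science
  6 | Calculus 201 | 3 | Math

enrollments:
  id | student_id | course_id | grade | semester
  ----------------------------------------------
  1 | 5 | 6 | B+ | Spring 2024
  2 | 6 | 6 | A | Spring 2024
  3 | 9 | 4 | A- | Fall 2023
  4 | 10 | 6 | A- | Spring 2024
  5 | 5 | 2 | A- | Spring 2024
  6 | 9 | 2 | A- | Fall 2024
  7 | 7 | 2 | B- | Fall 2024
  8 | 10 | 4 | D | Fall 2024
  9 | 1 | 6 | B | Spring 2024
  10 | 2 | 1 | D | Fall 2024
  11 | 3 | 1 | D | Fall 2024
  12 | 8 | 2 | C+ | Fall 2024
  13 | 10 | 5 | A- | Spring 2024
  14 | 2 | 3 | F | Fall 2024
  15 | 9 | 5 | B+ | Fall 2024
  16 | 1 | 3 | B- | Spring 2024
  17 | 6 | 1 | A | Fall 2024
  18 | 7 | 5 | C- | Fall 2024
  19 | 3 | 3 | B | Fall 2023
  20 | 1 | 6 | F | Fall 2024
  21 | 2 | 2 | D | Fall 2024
SELECT p.name, COUNT(DISTINCT c.student_id) AS distinct_student_count FROM enrollments c JOIN courses p ON c.course_id = p.id GROUP BY p.id, p.name

Execution result:
name | distinct_student_count
Economics 201 | 3
Art 101 | 5
CS 101 | 3
Biology 201 | 2
Chemistry 101 | 3
Calculus 201 | 4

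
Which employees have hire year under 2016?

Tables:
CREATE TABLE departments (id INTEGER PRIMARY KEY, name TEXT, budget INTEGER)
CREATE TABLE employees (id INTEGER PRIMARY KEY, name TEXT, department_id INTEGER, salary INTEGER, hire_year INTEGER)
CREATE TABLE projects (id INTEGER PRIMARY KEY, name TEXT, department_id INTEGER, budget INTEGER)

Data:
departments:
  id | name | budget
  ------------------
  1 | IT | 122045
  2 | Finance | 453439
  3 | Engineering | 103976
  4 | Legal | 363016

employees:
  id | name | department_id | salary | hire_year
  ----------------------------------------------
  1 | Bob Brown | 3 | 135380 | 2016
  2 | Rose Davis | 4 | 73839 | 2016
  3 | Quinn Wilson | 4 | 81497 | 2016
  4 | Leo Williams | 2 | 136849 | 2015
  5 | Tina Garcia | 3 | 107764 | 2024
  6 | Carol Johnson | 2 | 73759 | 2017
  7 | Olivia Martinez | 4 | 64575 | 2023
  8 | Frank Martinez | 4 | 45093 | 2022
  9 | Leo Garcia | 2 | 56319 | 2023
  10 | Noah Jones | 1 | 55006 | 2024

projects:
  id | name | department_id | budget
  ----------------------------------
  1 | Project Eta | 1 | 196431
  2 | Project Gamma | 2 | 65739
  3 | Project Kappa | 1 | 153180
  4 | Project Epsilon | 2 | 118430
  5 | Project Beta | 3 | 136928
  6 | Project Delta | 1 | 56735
SELECT name, hire_year FROM employees WHERE hire_year < 2016

Execution result:
name | hire_year
Leo Williams | 2015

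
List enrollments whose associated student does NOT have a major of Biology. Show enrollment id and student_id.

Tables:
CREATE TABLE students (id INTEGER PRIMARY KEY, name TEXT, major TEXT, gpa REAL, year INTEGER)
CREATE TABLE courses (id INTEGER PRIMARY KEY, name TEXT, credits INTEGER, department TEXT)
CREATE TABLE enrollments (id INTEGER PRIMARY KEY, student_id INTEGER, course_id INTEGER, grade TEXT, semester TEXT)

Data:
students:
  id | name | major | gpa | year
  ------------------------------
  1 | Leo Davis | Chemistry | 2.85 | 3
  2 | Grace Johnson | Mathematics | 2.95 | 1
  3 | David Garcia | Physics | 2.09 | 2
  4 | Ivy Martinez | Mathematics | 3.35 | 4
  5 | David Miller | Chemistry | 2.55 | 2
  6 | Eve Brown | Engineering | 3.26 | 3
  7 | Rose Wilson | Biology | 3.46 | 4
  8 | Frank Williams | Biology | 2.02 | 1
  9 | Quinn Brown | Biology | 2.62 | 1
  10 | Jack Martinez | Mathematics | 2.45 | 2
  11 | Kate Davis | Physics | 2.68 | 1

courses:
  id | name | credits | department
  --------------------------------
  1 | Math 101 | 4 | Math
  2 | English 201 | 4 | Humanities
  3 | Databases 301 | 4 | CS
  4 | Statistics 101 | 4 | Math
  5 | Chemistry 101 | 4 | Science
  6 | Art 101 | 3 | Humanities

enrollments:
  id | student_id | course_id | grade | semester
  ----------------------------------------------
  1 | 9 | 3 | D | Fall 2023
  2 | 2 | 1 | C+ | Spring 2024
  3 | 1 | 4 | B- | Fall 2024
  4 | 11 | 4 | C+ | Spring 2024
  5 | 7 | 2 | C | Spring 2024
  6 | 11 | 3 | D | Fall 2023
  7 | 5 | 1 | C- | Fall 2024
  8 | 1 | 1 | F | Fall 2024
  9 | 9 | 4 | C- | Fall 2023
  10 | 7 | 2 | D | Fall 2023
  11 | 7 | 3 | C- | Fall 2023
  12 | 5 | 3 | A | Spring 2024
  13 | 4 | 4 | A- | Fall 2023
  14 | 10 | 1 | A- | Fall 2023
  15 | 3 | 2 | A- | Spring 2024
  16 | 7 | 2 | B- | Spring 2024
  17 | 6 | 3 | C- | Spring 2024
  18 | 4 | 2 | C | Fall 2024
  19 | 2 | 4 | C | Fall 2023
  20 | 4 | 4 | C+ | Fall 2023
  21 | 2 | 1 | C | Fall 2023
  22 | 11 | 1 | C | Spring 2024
SELECT id, student_id FROM enrollments WHERE student_id NOT IN (SELECT id FROM students WHERE major = 'Biology')

Execution result:
id | student_id
2 | 2
3 | 1
4 | 11
6 | 11
7 | 5
8 | 1
12 | 5
13 | 4
14 | 10
15 | 3
17 | 6
18 | 4
19 | 2
20 | 4
21 | 2
22 | 11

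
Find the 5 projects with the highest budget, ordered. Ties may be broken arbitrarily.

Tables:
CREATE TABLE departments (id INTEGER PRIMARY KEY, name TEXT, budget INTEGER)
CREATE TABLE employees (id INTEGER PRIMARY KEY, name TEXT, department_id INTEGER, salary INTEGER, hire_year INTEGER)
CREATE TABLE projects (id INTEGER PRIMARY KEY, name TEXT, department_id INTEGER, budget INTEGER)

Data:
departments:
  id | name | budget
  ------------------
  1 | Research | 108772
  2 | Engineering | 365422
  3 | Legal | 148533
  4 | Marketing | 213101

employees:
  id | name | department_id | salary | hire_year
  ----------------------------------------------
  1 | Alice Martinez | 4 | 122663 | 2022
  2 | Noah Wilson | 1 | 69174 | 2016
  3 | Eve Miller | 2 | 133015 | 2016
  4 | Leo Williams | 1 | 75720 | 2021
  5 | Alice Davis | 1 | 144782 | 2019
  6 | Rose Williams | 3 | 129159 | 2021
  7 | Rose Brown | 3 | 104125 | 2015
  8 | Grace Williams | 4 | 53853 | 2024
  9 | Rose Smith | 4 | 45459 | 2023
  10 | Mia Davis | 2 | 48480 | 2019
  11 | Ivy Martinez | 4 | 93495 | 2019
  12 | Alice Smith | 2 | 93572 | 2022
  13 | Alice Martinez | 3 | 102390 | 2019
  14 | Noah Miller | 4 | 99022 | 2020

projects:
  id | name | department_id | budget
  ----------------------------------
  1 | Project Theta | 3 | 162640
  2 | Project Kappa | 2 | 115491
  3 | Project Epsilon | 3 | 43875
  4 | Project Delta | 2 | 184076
SELECT name, budget FROM projects ORDER BY budget DESC LIMIT 5

Execution result:
name | budget
Project Delta | 184076
Project Theta | 162640
Project Kappa | 115491
Project Epsilon | 43875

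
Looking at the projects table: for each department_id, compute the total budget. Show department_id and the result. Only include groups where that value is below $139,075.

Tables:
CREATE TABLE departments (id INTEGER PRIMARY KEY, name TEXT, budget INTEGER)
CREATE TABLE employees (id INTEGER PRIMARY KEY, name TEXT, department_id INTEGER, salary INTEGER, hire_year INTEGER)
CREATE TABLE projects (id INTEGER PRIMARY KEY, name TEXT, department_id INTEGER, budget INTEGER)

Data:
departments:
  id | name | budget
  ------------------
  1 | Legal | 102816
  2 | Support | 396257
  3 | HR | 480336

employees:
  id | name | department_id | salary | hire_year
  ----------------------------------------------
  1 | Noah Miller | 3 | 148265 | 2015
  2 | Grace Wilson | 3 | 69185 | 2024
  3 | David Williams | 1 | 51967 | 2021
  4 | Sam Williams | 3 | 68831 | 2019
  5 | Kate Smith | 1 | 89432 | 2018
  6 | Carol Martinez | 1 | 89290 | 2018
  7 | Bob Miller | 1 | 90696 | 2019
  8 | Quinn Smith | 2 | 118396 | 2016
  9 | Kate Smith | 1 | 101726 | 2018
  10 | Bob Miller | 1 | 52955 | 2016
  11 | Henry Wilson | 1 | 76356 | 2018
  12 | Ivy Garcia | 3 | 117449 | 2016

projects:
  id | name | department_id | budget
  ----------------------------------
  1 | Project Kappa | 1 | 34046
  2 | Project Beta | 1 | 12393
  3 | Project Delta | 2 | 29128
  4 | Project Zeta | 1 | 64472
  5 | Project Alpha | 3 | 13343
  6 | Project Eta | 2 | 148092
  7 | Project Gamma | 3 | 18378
SELECT department_id, SUM(budget) AS sum_budget FROM projects GROUP BY department_id HAVING SUM(budget) < 139075

Execution result:
department_id | sum_budget
1 | 110911
3 | 31721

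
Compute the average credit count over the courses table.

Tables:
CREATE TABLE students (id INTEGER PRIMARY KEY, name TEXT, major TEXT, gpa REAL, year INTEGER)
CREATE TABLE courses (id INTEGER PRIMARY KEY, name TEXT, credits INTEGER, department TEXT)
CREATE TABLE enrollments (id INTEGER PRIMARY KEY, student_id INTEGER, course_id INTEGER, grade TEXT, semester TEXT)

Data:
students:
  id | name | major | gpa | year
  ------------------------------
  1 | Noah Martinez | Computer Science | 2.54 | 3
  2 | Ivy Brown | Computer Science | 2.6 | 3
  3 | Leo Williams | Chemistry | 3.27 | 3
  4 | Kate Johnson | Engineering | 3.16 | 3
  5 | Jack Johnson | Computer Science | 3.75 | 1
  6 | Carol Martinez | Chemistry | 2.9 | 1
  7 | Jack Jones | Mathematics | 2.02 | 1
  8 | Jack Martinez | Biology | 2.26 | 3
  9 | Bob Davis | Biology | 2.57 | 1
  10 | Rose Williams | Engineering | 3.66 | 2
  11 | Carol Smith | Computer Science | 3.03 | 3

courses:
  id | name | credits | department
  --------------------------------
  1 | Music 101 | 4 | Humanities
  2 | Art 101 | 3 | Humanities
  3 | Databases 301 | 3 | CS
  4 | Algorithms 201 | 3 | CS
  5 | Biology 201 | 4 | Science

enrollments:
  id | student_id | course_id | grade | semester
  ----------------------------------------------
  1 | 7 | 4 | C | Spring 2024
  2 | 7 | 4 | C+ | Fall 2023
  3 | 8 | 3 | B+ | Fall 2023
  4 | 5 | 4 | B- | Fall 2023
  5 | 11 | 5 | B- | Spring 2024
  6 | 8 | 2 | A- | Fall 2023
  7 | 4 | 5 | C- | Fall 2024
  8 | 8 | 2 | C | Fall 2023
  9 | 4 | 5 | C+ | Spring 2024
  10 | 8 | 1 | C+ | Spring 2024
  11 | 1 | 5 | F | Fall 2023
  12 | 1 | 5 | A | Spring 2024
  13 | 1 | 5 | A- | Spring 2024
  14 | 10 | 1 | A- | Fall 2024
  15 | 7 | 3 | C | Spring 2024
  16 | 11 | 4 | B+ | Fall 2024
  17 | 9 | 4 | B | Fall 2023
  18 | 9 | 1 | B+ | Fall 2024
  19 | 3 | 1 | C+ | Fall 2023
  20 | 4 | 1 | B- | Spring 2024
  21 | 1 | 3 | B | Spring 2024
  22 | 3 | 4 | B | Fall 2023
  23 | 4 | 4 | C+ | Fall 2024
SELECT AVG(credits) FROM courses

Execution result:
3.40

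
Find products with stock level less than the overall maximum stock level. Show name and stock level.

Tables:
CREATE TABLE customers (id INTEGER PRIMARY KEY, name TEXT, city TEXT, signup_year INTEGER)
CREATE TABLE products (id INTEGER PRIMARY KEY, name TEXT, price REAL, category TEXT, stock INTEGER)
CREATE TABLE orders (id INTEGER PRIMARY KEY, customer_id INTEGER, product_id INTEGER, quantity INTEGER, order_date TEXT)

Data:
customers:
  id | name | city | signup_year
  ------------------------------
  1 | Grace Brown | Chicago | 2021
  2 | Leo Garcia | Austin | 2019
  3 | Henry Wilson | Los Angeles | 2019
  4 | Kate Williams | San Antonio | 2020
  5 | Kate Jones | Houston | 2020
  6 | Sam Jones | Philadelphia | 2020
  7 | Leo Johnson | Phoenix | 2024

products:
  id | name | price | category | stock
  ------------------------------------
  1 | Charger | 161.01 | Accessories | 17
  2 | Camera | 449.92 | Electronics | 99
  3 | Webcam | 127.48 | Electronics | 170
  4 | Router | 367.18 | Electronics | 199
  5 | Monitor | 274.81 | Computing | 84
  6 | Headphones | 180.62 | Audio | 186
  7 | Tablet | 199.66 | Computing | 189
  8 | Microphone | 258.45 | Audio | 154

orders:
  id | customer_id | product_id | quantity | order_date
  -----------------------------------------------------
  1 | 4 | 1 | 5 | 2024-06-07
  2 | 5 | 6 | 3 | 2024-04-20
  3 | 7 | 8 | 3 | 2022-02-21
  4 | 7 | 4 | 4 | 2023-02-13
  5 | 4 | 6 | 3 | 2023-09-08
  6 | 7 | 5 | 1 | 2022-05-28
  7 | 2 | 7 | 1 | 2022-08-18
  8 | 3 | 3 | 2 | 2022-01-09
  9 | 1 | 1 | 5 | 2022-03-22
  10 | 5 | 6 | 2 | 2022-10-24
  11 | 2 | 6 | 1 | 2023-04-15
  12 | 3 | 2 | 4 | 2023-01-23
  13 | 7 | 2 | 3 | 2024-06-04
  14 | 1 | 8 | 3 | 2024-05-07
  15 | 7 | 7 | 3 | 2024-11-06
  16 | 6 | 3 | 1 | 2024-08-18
SELECT name, stock FROM products WHERE stock < (SELECT MAX(stock) FROM products)

Execution result:
name | stock
Charger | 17
Camera | 99
Webcam | 170
Monitor | 84
Headphones | 186
Tablet | 189
Microphone | 154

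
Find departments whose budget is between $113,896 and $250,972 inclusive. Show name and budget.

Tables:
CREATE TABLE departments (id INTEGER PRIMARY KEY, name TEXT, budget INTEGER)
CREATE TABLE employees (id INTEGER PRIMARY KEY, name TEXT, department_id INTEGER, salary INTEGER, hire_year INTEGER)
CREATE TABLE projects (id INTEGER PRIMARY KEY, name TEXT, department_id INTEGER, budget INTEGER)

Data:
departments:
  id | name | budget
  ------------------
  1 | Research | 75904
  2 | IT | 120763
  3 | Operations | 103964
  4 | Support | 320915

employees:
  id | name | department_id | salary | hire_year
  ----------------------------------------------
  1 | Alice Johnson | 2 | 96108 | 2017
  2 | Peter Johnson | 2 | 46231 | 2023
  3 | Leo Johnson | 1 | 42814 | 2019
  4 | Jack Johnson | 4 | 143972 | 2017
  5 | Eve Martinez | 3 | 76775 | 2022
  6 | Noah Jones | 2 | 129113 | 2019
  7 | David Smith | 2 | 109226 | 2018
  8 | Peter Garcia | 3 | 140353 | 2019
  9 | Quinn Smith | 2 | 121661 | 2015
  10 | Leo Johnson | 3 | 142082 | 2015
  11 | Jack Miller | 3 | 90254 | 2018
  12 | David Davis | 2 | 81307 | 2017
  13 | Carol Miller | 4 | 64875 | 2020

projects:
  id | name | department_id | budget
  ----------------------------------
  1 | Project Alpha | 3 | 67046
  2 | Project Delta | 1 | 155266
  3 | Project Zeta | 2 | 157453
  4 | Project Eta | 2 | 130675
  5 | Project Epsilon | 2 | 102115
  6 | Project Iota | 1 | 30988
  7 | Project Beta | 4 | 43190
SELECT name, budget FROM departments WHERE budget BETWEEN 113896 AND 250972

Execution result:
name | budget
IT | 120763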